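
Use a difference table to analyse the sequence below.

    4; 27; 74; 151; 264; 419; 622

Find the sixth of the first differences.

Δ: 23, 47, 77, 113, 155, 203
Δ²: 24, 30, 36, 42, 48
Δ³: 6, 6, 6, 6

203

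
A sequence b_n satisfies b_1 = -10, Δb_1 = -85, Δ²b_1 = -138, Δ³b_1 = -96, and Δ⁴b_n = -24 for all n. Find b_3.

Build the table forward from the leading diagonal:
Δ⁴: -24, -24, -24
Δ³: -96, -120, -144
Δ²: -138, -234, -354
Δ: -85, -223, -457
b: -10, -95, -318

-318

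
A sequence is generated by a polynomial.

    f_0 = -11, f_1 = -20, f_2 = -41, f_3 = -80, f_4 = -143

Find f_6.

First differences: -9, -21, -39, -63
Second differences: -12, -18, -24
Third differences: -6, -6
Constant third difference = -6, so extend:
-24 − 6 = -30;  -63 − 30 = -93;  -143 − 93 = -236
-30 − 6 = -36;  -93 − 36 = -129;  -236 − 129 = -365

-365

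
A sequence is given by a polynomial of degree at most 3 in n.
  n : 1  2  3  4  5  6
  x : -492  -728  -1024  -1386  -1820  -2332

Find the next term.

-2928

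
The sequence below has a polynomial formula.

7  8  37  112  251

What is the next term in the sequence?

472

1  29  75  139
28  46  64
18  18
Third differences constant at 18.
64 + 18 = 82;  139 + 82 = 221;  251 + 221 = 472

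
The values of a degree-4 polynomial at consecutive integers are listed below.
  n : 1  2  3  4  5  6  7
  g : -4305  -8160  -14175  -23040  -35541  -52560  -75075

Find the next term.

First differences: -3855, -6015, -8865, -12501, -17019, -22515
Second differences: -2160, -2850, -3636, -4518, -5496
Third differences: -690, -786, -882, -978
Fourth differences: -96, -96, -96
Fourth differences constant at -96.
-978 − 96 = -1074;  -5496 − 1074 = -6570;  -22515 − 6570 = -29085;  -75075 − 29085 = -104160

-104160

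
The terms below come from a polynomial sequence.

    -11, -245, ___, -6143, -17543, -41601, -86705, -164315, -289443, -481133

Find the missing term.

-1605

Using the last 7 terms:
First differences: -11400, -24058, -45104, -77610, -125128, -191690
Second differences: -12658, -21046, -32506, -47518, -66562
Third differences: -8388, -11460, -15012, -19044
Fourth differences: -3072, -3552, -4032
Fifth differences: -480, -480
Constant fifth difference = -480.
Extend backward: -3072 + 480 = -2592;  -8388 + 2592 = -5796;  -12658 + 5796 = -6862;  -11400 + 6862 = -4538;  -6143 + 4538 = -1605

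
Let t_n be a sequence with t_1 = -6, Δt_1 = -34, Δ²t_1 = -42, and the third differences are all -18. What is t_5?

-466

Build the table forward from the leading diagonal:
Δ³: -18, -18, -18, -18, -18
Δ²: -42, -60, -78, -96, -114
Δ: -34, -76, -136, -214, -310
t: -6, -40, -116, -252, -466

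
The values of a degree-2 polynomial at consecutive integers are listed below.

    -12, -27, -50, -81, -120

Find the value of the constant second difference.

-8

Δ: -15, -23, -31, -39
Δ²: -8, -8, -8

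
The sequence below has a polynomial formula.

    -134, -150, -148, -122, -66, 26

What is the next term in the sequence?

160

-16 , 2 , 26 , 56 , 92
18 , 24 , 30 , 36
6 , 6 , 6
Constant third difference = 6, so extend:
36 + 6 = 42;  92 + 42 = 134;  26 + 134 = 160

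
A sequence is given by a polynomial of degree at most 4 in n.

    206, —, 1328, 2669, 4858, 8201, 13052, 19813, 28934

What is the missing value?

577

Using the last 7 terms:
D1: 1341, 2189, 3343, 4851, 6761, 9121
D2: 848, 1154, 1508, 1910, 2360
D3: 306, 354, 402, 450
D4: 48, 48, 48
Constant fourth difference = 48.
Extend backward: 306 − 48 = 258;  848 − 258 = 590;  1341 − 590 = 751;  1328 − 751 = 577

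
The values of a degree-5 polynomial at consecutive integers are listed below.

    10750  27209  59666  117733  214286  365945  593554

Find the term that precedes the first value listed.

First differences: 16459  32457  58067  96553  151659  227609
Second differences: 15998  25610  38486  55106  75950
Third differences: 9612  12876  16620  20844
Fourth differences: 3264  3744  4224
Fifth differences: 480  480
The fifth differences are constant at 480.
Work back: 3264 − 480 = 2784;  9612 − 2784 = 6828;  15998 − 6828 = 9170;  16459 − 9170 = 7289;  10750 − 7289 = 3461

3461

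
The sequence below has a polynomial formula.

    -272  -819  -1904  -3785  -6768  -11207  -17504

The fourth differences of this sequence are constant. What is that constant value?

-48

D1: -547, -1085, -1881, -2983, -4439, -6297
D2: -538, -796, -1102, -1456, -1858
D3: -258, -306, -354, -402
D4: -48, -48, -48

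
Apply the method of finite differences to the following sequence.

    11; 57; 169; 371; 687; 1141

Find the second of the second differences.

90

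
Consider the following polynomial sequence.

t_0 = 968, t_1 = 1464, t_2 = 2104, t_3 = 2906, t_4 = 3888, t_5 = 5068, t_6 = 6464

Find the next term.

First differences: 496  640  802  982  1180  1396
Second differences: 144  162  180  198  216
Third differences: 18  18  18  18
The third differences are constant (18).
216 + 18 = 234;  1396 + 234 = 1630;  6464 + 1630 = 8094

8094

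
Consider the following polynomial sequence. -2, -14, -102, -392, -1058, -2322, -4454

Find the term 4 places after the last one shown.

-28742

-12 , -88 , -290 , -666 , -1264 , -2132
-76 , -202 , -376 , -598 , -868
-126 , -174 , -222 , -270
-48 , -48 , -48
Fourth differences constant at -48.
-270 − 48 = -318;  -868 − 318 = -1186;  -2132 − 1186 = -3318;  -4454 − 3318 = -7772
-318 − 48 = -366;  -1186 − 366 = -1552;  -3318 − 1552 = -4870;  -7772 − 4870 = -12642
-366 − 48 = -414;  -1552 − 414 = -1966;  -4870 − 1966 = -6836;  -12642 − 6836 = -19478
-414 − 48 = -462;  -1966 − 462 = -2428;  -6836 − 2428 = -9264;  -19478 − 9264 = -28742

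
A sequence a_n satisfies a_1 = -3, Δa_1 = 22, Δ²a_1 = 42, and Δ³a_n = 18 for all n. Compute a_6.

Build the table forward from the leading diagonal:
Δ³: 18, 18, 18, 18, 18, 18
Δ²: 42, 60, 78, 96, 114, 132
Δ: 22, 64, 124, 202, 298, 412
a: -3, 19, 83, 207, 409, 707

707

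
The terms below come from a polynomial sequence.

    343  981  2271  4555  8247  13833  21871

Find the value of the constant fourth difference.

Δ: 638, 1290, 2284, 3692, 5586, 8038
Δ²: 652, 994, 1408, 1894, 2452
Δ³: 342, 414, 486, 558
Δ⁴: 72, 72, 72

72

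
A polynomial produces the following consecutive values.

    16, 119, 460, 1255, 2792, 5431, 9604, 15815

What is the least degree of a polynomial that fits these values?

4

103, 341, 795, 1537, 2639, 4173, 6211
238, 454, 742, 1102, 1534, 2038
216, 288, 360, 432, 504
72, 72, 72, 72
The fourth differences are constant, so the polynomial has degree 4.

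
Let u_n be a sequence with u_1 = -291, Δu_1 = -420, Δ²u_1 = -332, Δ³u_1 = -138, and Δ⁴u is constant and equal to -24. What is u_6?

Build the table forward from the leading diagonal:
D4: -24, -24, -24, -24, -24, -24
D3: -138, -162, -186, -210, -234, -258
D2: -332, -470, -632, -818, -1028, -1262
D1: -420, -752, -1222, -1854, -2672, -3700
u: -291, -711, -1463, -2685, -4539, -7211

-7211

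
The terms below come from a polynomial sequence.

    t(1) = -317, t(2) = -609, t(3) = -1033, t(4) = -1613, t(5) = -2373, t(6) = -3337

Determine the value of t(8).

-5973

-292  -424  -580  -760  -964
-132  -156  -180  -204
-24  -24  -24
Third differences constant at -24.
-204 − 24 = -228;  -964 − 228 = -1192;  -3337 − 1192 = -4529
-228 − 24 = -252;  -1192 − 252 = -1444;  -4529 − 1444 = -5973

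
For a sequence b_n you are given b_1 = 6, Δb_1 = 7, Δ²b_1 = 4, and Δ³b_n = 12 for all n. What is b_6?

201

Build the table forward from the leading diagonal:
D3: 12, 12, 12, 12, 12, 12
D2: 4, 16, 28, 40, 52, 64
D1: 7, 11, 27, 55, 95, 147
b: 6, 13, 24, 51, 106, 201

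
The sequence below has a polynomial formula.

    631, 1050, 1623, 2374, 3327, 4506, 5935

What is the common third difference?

First differences: 419, 573, 751, 953, 1179, 1429
Second differences: 154, 178, 202, 226, 250
Third differences: 24, 24, 24, 24

24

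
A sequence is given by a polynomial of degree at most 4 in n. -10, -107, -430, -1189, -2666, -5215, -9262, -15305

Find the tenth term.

-35731

D1: -97, -323, -759, -1477, -2549, -4047, -6043
D2: -226, -436, -718, -1072, -1498, -1996
D3: -210, -282, -354, -426, -498
D4: -72, -72, -72, -72
Fourth differences constant at -72.
-498 − 72 = -570;  -1996 − 570 = -2566;  -6043 − 2566 = -8609;  -15305 − 8609 = -23914
-570 − 72 = -642;  -2566 − 642 = -3208;  -8609 − 3208 = -11817;  -23914 − 11817 = -35731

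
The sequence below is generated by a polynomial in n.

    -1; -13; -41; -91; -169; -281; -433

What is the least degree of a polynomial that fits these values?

3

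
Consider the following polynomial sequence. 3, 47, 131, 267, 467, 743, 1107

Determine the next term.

D1: 44 , 84 , 136 , 200 , 276 , 364
D2: 40 , 52 , 64 , 76 , 88
D3: 12 , 12 , 12 , 12
The third differences are constant (12).
88 + 12 = 100;  364 + 100 = 464;  1107 + 464 = 1571

1571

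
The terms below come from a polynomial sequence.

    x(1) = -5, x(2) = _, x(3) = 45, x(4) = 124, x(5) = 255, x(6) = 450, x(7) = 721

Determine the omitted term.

6

Using the last 5 terms:
D1: 79, 131, 195, 271
D2: 52, 64, 76
D3: 12, 12
Constant third difference = 12.
Extend backward: 52 − 12 = 40;  79 − 40 = 39;  45 − 39 = 6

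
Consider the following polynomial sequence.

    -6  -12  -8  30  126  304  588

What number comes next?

1002

Δ: -6 , 4 , 38 , 96 , 178 , 284
Δ²: 10 , 34 , 58 , 82 , 106
Δ³: 24 , 24 , 24 , 24
Third differences constant at 24.
106 + 24 = 130;  284 + 130 = 414;  588 + 414 = 1002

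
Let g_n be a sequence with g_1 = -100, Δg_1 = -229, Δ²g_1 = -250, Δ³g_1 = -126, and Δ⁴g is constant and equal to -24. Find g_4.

Build the table forward from the leading diagonal:
Δ⁴: -24, -24, -24, -24
Δ³: -126, -150, -174, -198
Δ²: -250, -376, -526, -700
Δ: -229, -479, -855, -1381
g: -100, -329, -808, -1663

-1663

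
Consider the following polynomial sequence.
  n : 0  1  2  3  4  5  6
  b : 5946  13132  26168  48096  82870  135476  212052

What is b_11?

1265072

Δ: 7186  13036  21928  34774  52606  76576
Δ²: 5850  8892  12846  17832  23970
Δ³: 3042  3954  4986  6138
Δ⁴: 912  1032  1152
Δ⁵: 120  120
Fifth differences constant at 120.
1152 + 120 = 1272;  6138 + 1272 = 7410;  23970 + 7410 = 31380;  76576 + 31380 = 107956;  212052 + 107956 = 320008
1272 + 120 = 1392;  7410 + 1392 = 8802;  31380 + 8802 = 40182;  107956 + 40182 = 148138;  320008 + 148138 = 468146
1392 + 120 = 1512;  8802 + 1512 = 10314;  40182 + 10314 = 50496;  148138 + 50496 = 198634;  468146 + 198634 = 666780
1512 + 120 = 1632;  10314 + 1632 = 11946;  50496 + 11946 = 62442;  198634 + 62442 = 261076;  666780 + 261076 = 927856
1632 + 120 = 1752;  11946 + 1752 = 13698;  62442 + 13698 = 76140;  261076 + 76140 = 337216;  927856 + 337216 = 1265072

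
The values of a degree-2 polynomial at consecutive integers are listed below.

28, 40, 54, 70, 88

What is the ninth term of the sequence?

12, 14, 16, 18
2, 2, 2
Constant second difference = 2, so extend:
18 + 2 = 20;  88 + 20 = 108
20 + 2 = 22;  108 + 22 = 130
22 + 2 = 24;  130 + 24 = 154
24 + 2 = 26;  154 + 26 = 180

180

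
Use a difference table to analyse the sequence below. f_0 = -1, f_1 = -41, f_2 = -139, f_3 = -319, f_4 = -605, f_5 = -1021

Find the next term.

D1: -40, -98, -180, -286, -416
D2: -58, -82, -106, -130
D3: -24, -24, -24
Constant third difference = -24, so extend:
-130 − 24 = -154;  -416 − 154 = -570;  -1021 − 570 = -1591

-1591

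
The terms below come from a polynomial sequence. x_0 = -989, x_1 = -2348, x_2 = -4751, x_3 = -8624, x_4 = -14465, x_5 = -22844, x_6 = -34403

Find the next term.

Δ: -1359  -2403  -3873  -5841  -8379  -11559
Δ²: -1044  -1470  -1968  -2538  -3180
Δ³: -426  -498  -570  -642
Δ⁴: -72  -72  -72
The fourth differences are constant (-72).
-642 − 72 = -714;  -3180 − 714 = -3894;  -11559 − 3894 = -15453;  -34403 − 15453 = -49856

-49856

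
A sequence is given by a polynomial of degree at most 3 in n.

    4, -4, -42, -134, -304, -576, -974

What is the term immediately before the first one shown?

D1: -8  -38  -92  -170  -272  -398
D2: -30  -54  -78  -102  -126
D3: -24  -24  -24  -24
The third differences are constant at -24.
Work back: -30 + 24 = -6;  -8 + 6 = -2;  4 + 2 = 6

6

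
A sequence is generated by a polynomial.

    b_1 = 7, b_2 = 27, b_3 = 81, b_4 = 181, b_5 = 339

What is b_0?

9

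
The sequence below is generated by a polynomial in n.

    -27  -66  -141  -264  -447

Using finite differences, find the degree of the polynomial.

3

D1: -39, -75, -123, -183
D2: -36, -48, -60
D3: -12, -12
The third differences are constant, so the polynomial has degree 3.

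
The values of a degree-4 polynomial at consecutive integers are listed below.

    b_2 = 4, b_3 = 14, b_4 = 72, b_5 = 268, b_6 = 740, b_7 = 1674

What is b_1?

0

First differences: 10  58  196  472  934
Second differences: 48  138  276  462
Third differences: 90  138  186
Fourth differences: 48  48
The fourth differences are constant at 48.
Work back: 90 − 48 = 42;  48 − 42 = 6;  10 − 6 = 4;  4 − 4 = 0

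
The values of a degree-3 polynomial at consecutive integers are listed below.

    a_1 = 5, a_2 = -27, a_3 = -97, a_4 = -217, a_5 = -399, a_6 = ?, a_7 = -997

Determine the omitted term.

-655

Using the first 5 terms:
First differences: -32  -70  -120  -182
Second differences: -38  -50  -62
Third differences: -12  -12
Constant third difference = -12.
Extend forward: -62 − 12 = -74;  -182 − 74 = -256;  -399 − 256 = -655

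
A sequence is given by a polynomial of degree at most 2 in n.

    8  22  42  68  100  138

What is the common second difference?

D1: 14, 20, 26, 32, 38
D2: 6, 6, 6, 6

6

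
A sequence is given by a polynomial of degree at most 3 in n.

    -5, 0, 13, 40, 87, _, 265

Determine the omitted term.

Using the first 5 terms:
First differences: 5, 13, 27, 47
Second differences: 8, 14, 20
Third differences: 6, 6
Constant third difference = 6.
Extend forward: 20 + 6 = 26;  47 + 26 = 73;  87 + 73 = 160

160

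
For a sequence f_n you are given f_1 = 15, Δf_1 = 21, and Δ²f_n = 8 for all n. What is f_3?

65

Build the table forward from the leading diagonal:
Δ²: 8  8  8
Δ: 21  29  37
f: 15  36  65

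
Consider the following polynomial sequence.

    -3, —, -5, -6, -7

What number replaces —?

Using the last 3 terms:
First differences: -1  -1
Constant first difference = -1.
Extend backward: -5 + 1 = -4

-4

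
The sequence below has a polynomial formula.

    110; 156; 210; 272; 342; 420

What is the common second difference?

8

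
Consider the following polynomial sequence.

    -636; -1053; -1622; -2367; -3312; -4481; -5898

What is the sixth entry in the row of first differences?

-1417

First differences: -417, -569, -745, -945, -1169, -1417
Second differences: -152, -176, -200, -224, -248
Third differences: -24, -24, -24, -24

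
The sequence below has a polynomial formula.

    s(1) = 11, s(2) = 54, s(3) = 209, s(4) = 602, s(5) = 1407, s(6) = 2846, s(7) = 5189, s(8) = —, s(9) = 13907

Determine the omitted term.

8754

Using the first 7 terms:
43, 155, 393, 805, 1439, 2343
112, 238, 412, 634, 904
126, 174, 222, 270
48, 48, 48
Constant fourth difference = 48.
Extend forward: 270 + 48 = 318;  904 + 318 = 1222;  2343 + 1222 = 3565;  5189 + 3565 = 8754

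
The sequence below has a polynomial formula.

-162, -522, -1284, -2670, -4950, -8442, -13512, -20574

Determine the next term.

-30090

First differences: -360  -762  -1386  -2280  -3492  -5070  -7062
Second differences: -402  -624  -894  -1212  -1578  -1992
Third differences: -222  -270  -318  -366  -414
Fourth differences: -48  -48  -48  -48
Constant fourth difference = -48, so extend:
-414 − 48 = -462;  -1992 − 462 = -2454;  -7062 − 2454 = -9516;  -20574 − 9516 = -30090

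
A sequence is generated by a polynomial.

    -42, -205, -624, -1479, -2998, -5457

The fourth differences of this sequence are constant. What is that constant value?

-48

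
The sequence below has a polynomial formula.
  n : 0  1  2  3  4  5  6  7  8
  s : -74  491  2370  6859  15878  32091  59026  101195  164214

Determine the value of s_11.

553611

565, 1879, 4489, 9019, 16213, 26935, 42169, 63019
1314, 2610, 4530, 7194, 10722, 15234, 20850
1296, 1920, 2664, 3528, 4512, 5616
624, 744, 864, 984, 1104
120, 120, 120, 120
Fifth differences constant at 120.
1104 + 120 = 1224;  5616 + 1224 = 6840;  20850 + 6840 = 27690;  63019 + 27690 = 90709;  164214 + 90709 = 254923
1224 + 120 = 1344;  6840 + 1344 = 8184;  27690 + 8184 = 35874;  90709 + 35874 = 126583;  254923 + 126583 = 381506
1344 + 120 = 1464;  8184 + 1464 = 9648;  35874 + 9648 = 45522;  126583 + 45522 = 172105;  381506 + 172105 = 553611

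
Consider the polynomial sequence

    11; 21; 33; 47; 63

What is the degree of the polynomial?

10, 12, 14, 16
2, 2, 2
The second differences are constant, so the polynomial has degree 2.

2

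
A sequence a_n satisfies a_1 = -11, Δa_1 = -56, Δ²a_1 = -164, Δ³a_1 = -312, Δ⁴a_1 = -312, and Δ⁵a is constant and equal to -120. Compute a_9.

Build the table forward from the leading diagonal:
Δ⁵: -120, -120, -120, -120, -120, -120, -120, -120, -120
Δ⁴: -312, -432, -552, -672, -792, -912, -1032, -1152, -1272
Δ³: -312, -624, -1056, -1608, -2280, -3072, -3984, -5016, -6168
Δ²: -164, -476, -1100, -2156, -3764, -6044, -9116, -13100, -18116
Δ: -56, -220, -696, -1796, -3952, -7716, -13760, -22876, -35976
a: -11, -67, -287, -983, -2779, -6731, -14447, -28207, -51083

-51083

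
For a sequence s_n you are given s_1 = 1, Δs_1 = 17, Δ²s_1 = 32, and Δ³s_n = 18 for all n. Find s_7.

943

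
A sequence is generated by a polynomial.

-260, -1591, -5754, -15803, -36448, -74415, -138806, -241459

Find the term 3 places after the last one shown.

D1: -1331, -4163, -10049, -20645, -37967, -64391, -102653
D2: -2832, -5886, -10596, -17322, -26424, -38262
D3: -3054, -4710, -6726, -9102, -11838
D4: -1656, -2016, -2376, -2736
D5: -360, -360, -360
The fifth differences are constant (-360).
-2736 − 360 = -3096;  -11838 − 3096 = -14934;  -38262 − 14934 = -53196;  -102653 − 53196 = -155849;  -241459 − 155849 = -397308
-3096 − 360 = -3456;  -14934 − 3456 = -18390;  -53196 − 18390 = -71586;  -155849 − 71586 = -227435;  -397308 − 227435 = -624743
-3456 − 360 = -3816;  -18390 − 3816 = -22206;  -71586 − 22206 = -93792;  -227435 − 93792 = -321227;  -624743 − 321227 = -945970

-945970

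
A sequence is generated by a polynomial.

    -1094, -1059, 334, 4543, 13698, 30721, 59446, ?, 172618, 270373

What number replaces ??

Using the first 7 terms:
35, 1393, 4209, 9155, 17023, 28725
1358, 2816, 4946, 7868, 11702
1458, 2130, 2922, 3834
672, 792, 912
120, 120
Constant fifth difference = 120.
Extend forward: 912 + 120 = 1032;  3834 + 1032 = 4866;  11702 + 4866 = 16568;  28725 + 16568 = 45293;  59446 + 45293 = 104739

104739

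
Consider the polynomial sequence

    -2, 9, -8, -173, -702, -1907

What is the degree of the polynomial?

4

D1: 11, -17, -165, -529, -1205
D2: -28, -148, -364, -676
D3: -120, -216, -312
D4: -96, -96
The fourth differences are constant, so the polynomial has degree 4.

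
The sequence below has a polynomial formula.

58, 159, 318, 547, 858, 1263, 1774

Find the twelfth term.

D1: 101  159  229  311  405  511
D2: 58  70  82  94  106
D3: 12  12  12  12
Constant third difference = 12, so extend:
106 + 12 = 118;  511 + 118 = 629;  1774 + 629 = 2403
118 + 12 = 130;  629 + 130 = 759;  2403 + 759 = 3162
130 + 12 = 142;  759 + 142 = 901;  3162 + 901 = 4063
142 + 12 = 154;  901 + 154 = 1055;  4063 + 1055 = 5118
154 + 12 = 166;  1055 + 166 = 1221;  5118 + 1221 = 6339

6339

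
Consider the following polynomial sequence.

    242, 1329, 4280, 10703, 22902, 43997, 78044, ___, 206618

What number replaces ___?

130155

Using the first 7 terms:
D1: 1087, 2951, 6423, 12199, 21095, 34047
D2: 1864, 3472, 5776, 8896, 12952
D3: 1608, 2304, 3120, 4056
D4: 696, 816, 936
D5: 120, 120
Constant fifth difference = 120.
Extend forward: 936 + 120 = 1056;  4056 + 1056 = 5112;  12952 + 5112 = 18064;  34047 + 18064 = 52111;  78044 + 52111 = 130155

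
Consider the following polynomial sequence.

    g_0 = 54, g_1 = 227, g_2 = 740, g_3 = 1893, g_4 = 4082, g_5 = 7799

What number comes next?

Δ: 173, 513, 1153, 2189, 3717
Δ²: 340, 640, 1036, 1528
Δ³: 300, 396, 492
Δ⁴: 96, 96
Constant fourth difference = 96, so extend:
492 + 96 = 588;  1528 + 588 = 2116;  3717 + 2116 = 5833;  7799 + 5833 = 13632

13632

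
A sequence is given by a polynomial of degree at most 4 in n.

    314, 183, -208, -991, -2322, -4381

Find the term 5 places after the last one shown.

-33576

-131, -391, -783, -1331, -2059
-260, -392, -548, -728
-132, -156, -180
-24, -24
Fourth differences constant at -24.
-180 − 24 = -204;  -728 − 204 = -932;  -2059 − 932 = -2991;  -4381 − 2991 = -7372
-204 − 24 = -228;  -932 − 228 = -1160;  -2991 − 1160 = -4151;  -7372 − 4151 = -11523
-228 − 24 = -252;  -1160 − 252 = -1412;  -4151 − 1412 = -5563;  -11523 − 5563 = -17086
-252 − 24 = -276;  -1412 − 276 = -1688;  -5563 − 1688 = -7251;  -17086 − 7251 = -24337
-276 − 24 = -300;  -1688 − 300 = -1988;  -7251 − 1988 = -9239;  -24337 − 9239 = -33576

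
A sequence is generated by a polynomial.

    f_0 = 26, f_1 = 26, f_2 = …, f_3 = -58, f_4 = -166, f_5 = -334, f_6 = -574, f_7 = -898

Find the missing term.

Using the last 5 terms:
Δ: -108, -168, -240, -324
Δ²: -60, -72, -84
Δ³: -12, -12
Constant third difference = -12.
Extend backward: -60 + 12 = -48;  -108 + 48 = -60;  -58 + 60 = 2

2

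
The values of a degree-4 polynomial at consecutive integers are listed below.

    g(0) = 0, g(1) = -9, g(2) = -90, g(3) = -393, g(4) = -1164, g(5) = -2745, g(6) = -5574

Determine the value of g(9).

D1: -9 , -81 , -303 , -771 , -1581 , -2829
D2: -72 , -222 , -468 , -810 , -1248
D3: -150 , -246 , -342 , -438
D4: -96 , -96 , -96
Fourth differences constant at -96.
-438 − 96 = -534;  -1248 − 534 = -1782;  -2829 − 1782 = -4611;  -5574 − 4611 = -10185
-534 − 96 = -630;  -1782 − 630 = -2412;  -4611 − 2412 = -7023;  -10185 − 7023 = -17208
-630 − 96 = -726;  -2412 − 726 = -3138;  -7023 − 3138 = -10161;  -17208 − 10161 = -27369

-27369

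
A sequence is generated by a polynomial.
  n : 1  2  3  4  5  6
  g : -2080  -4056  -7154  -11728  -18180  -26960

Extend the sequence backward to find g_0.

-920

Δ: -1976, -3098, -4574, -6452, -8780
Δ²: -1122, -1476, -1878, -2328
Δ³: -354, -402, -450
Δ⁴: -48, -48
The fourth differences are constant at -48.
Work back: -354 + 48 = -306;  -1122 + 306 = -816;  -1976 + 816 = -1160;  -2080 + 1160 = -920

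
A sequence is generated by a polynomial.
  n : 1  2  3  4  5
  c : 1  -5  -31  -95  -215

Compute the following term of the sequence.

-409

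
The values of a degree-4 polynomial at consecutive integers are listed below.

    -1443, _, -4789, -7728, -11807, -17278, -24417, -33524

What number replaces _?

-2762

Using the last 6 terms:
-2939  -4079  -5471  -7139  -9107
-1140  -1392  -1668  -1968
-252  -276  -300
-24  -24
Constant fourth difference = -24.
Extend backward: -252 + 24 = -228;  -1140 + 228 = -912;  -2939 + 912 = -2027;  -4789 + 2027 = -2762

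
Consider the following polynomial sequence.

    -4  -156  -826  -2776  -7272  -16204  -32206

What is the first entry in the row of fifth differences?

-120

D1: -152, -670, -1950, -4496, -8932, -16002
D2: -518, -1280, -2546, -4436, -7070
D3: -762, -1266, -1890, -2634
D4: -504, -624, -744
D5: -120, -120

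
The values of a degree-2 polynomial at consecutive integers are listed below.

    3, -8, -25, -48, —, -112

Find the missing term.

Using the first 4 terms:
Δ: -11, -17, -23
Δ²: -6, -6
Constant second difference = -6.
Extend forward: -23 − 6 = -29;  -48 − 29 = -77

-77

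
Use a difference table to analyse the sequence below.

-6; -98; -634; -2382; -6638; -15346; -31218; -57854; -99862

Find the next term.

D1: -92 , -536 , -1748 , -4256 , -8708 , -15872 , -26636 , -42008
D2: -444 , -1212 , -2508 , -4452 , -7164 , -10764 , -15372
D3: -768 , -1296 , -1944 , -2712 , -3600 , -4608
D4: -528 , -648 , -768 , -888 , -1008
D5: -120 , -120 , -120 , -120
The fifth differences are constant (-120).
-1008 − 120 = -1128;  -4608 − 1128 = -5736;  -15372 − 5736 = -21108;  -42008 − 21108 = -63116;  -99862 − 63116 = -162978

-162978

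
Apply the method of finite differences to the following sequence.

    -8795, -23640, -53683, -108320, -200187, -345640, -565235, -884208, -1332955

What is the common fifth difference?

-480

First differences: -14845, -30043, -54637, -91867, -145453, -219595, -318973, -448747
Second differences: -15198, -24594, -37230, -53586, -74142, -99378, -129774
Third differences: -9396, -12636, -16356, -20556, -25236, -30396
Fourth differences: -3240, -3720, -4200, -4680, -5160
Fifth differences: -480, -480, -480, -480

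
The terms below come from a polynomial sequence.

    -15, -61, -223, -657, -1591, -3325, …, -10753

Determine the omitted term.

Using the first 6 terms:
-46  -162  -434  -934  -1734
-116  -272  -500  -800
-156  -228  -300
-72  -72
Constant fourth difference = -72.
Extend forward: -300 − 72 = -372;  -800 − 372 = -1172;  -1734 − 1172 = -2906;  -3325 − 2906 = -6231

-6231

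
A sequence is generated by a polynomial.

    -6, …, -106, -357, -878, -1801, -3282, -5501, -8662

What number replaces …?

-17

Using the last 7 terms:
-251  -521  -923  -1481  -2219  -3161
-270  -402  -558  -738  -942
-132  -156  -180  -204
-24  -24  -24
Constant fourth difference = -24.
Extend backward: -132 + 24 = -108;  -270 + 108 = -162;  -251 + 162 = -89;  -106 + 89 = -17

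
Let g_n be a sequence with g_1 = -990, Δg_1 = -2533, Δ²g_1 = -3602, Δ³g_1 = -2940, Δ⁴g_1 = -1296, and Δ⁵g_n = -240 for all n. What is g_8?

-247663

Build the table forward from the leading diagonal:
Δ⁵: -240  -240  -240  -240  -240  -240  -240  -240
Δ⁴: -1296  -1536  -1776  -2016  -2256  -2496  -2736  -2976
Δ³: -2940  -4236  -5772  -7548  -9564  -11820  -14316  -17052
Δ²: -3602  -6542  -10778  -16550  -24098  -33662  -45482  -59798
Δ: -2533  -6135  -12677  -23455  -40005  -64103  -97765  -143247
g: -990  -3523  -9658  -22335  -45790  -85795  -149898  -247663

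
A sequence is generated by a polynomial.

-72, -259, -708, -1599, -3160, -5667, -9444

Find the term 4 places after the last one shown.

Δ: -187 , -449 , -891 , -1561 , -2507 , -3777
Δ²: -262 , -442 , -670 , -946 , -1270
Δ³: -180 , -228 , -276 , -324
Δ⁴: -48 , -48 , -48
Constant fourth difference = -48, so extend:
-324 − 48 = -372;  -1270 − 372 = -1642;  -3777 − 1642 = -5419;  -9444 − 5419 = -14863
-372 − 48 = -420;  -1642 − 420 = -2062;  -5419 − 2062 = -7481;  -14863 − 7481 = -22344
-420 − 48 = -468;  -2062 − 468 = -2530;  -7481 − 2530 = -10011;  -22344 − 10011 = -32355
-468 − 48 = -516;  -2530 − 516 = -3046;  -10011 − 3046 = -13057;  -32355 − 13057 = -45412

-45412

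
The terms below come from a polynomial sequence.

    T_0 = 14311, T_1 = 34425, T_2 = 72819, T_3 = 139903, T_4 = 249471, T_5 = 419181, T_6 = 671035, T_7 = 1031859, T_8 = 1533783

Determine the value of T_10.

3118851

D1: 20114 , 38394 , 67084 , 109568 , 169710 , 251854 , 360824 , 501924
D2: 18280 , 28690 , 42484 , 60142 , 82144 , 108970 , 141100
D3: 10410 , 13794 , 17658 , 22002 , 26826 , 32130
D4: 3384 , 3864 , 4344 , 4824 , 5304
D5: 480 , 480 , 480 , 480
Fifth differences constant at 480.
5304 + 480 = 5784;  32130 + 5784 = 37914;  141100 + 37914 = 179014;  501924 + 179014 = 680938;  1533783 + 680938 = 2214721
5784 + 480 = 6264;  37914 + 6264 = 44178;  179014 + 44178 = 223192;  680938 + 223192 = 904130;  2214721 + 904130 = 3118851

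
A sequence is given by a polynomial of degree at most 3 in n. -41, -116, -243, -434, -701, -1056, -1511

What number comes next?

-2078

Δ: -75  -127  -191  -267  -355  -455
Δ²: -52  -64  -76  -88  -100
Δ³: -12  -12  -12  -12
The third differences are constant (-12).
-100 − 12 = -112;  -455 − 112 = -567;  -1511 − 567 = -2078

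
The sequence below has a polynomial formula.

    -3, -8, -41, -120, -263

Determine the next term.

-488

First differences: -5 , -33 , -79 , -143
Second differences: -28 , -46 , -64
Third differences: -18 , -18
Constant third difference = -18, so extend:
-64 − 18 = -82;  -143 − 82 = -225;  -263 − 225 = -488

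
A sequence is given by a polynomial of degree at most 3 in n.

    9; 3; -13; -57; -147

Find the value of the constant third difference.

-18

First differences: -6, -16, -44, -90
Second differences: -10, -28, -46
Third differences: -18, -18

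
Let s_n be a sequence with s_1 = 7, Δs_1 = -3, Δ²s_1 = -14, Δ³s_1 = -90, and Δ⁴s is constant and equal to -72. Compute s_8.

-5978

Build the table forward from the leading diagonal:
D4: -72, -72, -72, -72, -72, -72, -72, -72
D3: -90, -162, -234, -306, -378, -450, -522, -594
D2: -14, -104, -266, -500, -806, -1184, -1634, -2156
D1: -3, -17, -121, -387, -887, -1693, -2877, -4511
s: 7, 4, -13, -134, -521, -1408, -3101, -5978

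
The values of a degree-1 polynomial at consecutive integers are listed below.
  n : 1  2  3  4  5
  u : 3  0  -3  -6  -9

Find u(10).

-24

-3  -3  -3  -3
The first differences are constant (-3).
-9 − 3 = -12
-12 − 3 = -15
-15 − 3 = -18
-18 − 3 = -21
-21 − 3 = -24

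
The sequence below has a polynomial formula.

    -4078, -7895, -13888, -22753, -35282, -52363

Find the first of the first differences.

-3817

First differences: -3817, -5993, -8865, -12529, -17081
Second differences: -2176, -2872, -3664, -4552
Third differences: -696, -792, -888
Fourth differences: -96, -96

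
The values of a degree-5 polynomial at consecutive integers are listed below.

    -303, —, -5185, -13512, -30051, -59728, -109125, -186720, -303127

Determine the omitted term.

-1560

Using the last 7 terms:
First differences: -8327  -16539  -29677  -49397  -77595  -116407
Second differences: -8212  -13138  -19720  -28198  -38812
Third differences: -4926  -6582  -8478  -10614
Fourth differences: -1656  -1896  -2136
Fifth differences: -240  -240
Constant fifth difference = -240.
Extend backward: -1656 + 240 = -1416;  -4926 + 1416 = -3510;  -8212 + 3510 = -4702;  -8327 + 4702 = -3625;  -5185 + 3625 = -1560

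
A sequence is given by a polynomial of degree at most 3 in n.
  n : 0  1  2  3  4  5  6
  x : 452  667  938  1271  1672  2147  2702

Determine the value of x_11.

Δ: 215 , 271 , 333 , 401 , 475 , 555
Δ²: 56 , 62 , 68 , 74 , 80
Δ³: 6 , 6 , 6 , 6
Constant third difference = 6, so extend:
80 + 6 = 86;  555 + 86 = 641;  2702 + 641 = 3343
86 + 6 = 92;  641 + 92 = 733;  3343 + 733 = 4076
92 + 6 = 98;  733 + 98 = 831;  4076 + 831 = 4907
98 + 6 = 104;  831 + 104 = 935;  4907 + 935 = 5842
104 + 6 = 110;  935 + 110 = 1045;  5842 + 1045 = 6887

6887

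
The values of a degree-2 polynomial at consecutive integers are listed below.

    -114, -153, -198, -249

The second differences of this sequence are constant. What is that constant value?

-6

First differences: -39, -45, -51
Second differences: -6, -6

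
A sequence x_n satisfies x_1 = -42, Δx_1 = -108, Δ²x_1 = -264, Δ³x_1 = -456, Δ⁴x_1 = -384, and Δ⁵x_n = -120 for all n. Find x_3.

Build the table forward from the leading diagonal:
Δ⁵: -120  -120  -120
Δ⁴: -384  -504  -624
Δ³: -456  -840  -1344
Δ²: -264  -720  -1560
Δ: -108  -372  -1092
x: -42  -150  -522

-522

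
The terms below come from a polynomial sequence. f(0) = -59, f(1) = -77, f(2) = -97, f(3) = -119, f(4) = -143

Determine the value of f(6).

First differences: -18, -20, -22, -24
Second differences: -2, -2, -2
Second differences constant at -2.
-24 − 2 = -26;  -143 − 26 = -169
-26 − 2 = -28;  -169 − 28 = -197

-197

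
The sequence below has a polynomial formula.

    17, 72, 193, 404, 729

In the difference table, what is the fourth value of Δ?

325

Δ: 55, 121, 211, 325
Δ²: 66, 90, 114
Δ³: 24, 24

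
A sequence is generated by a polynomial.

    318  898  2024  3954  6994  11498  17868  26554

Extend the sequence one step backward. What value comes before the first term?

74

Δ: 580, 1126, 1930, 3040, 4504, 6370, 8686
Δ²: 546, 804, 1110, 1464, 1866, 2316
Δ³: 258, 306, 354, 402, 450
Δ⁴: 48, 48, 48, 48
The fourth differences are constant at 48.
Work back: 258 − 48 = 210;  546 − 210 = 336;  580 − 336 = 244;  318 − 244 = 74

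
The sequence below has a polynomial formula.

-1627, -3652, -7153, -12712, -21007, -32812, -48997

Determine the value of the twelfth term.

-232792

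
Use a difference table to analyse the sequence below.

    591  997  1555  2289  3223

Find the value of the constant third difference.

24

Δ: 406, 558, 734, 934
Δ²: 152, 176, 200
Δ³: 24, 24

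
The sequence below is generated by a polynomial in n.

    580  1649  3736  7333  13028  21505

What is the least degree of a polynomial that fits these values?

4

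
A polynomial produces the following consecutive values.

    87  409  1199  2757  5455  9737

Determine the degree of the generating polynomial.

4

First differences: 322, 790, 1558, 2698, 4282
Second differences: 468, 768, 1140, 1584
Third differences: 300, 372, 444
Fourth differences: 72, 72
The fourth differences are constant, so the polynomial has degree 4.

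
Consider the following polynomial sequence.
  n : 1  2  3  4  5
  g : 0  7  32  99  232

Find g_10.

2727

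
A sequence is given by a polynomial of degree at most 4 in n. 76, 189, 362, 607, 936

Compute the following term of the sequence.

113 , 173 , 245 , 329
60 , 72 , 84
12 , 12
The third differences are constant (12).
84 + 12 = 96;  329 + 96 = 425;  936 + 425 = 1361

1361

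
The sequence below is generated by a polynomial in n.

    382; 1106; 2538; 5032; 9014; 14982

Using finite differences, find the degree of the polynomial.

First differences: 724, 1432, 2494, 3982, 5968
Second differences: 708, 1062, 1488, 1986
Third differences: 354, 426, 498
Fourth differences: 72, 72
The fourth differences are constant, so the polynomial has degree 4.

4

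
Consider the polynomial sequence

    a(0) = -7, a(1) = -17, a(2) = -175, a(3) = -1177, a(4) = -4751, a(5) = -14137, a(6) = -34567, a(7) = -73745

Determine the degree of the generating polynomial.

D1: -10, -158, -1002, -3574, -9386, -20430, -39178
D2: -148, -844, -2572, -5812, -11044, -18748
D3: -696, -1728, -3240, -5232, -7704
D4: -1032, -1512, -1992, -2472
D5: -480, -480, -480
The fifth differences are constant, so the polynomial has degree 5.

5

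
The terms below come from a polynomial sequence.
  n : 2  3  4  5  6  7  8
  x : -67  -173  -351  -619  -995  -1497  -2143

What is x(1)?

-106, -178, -268, -376, -502, -646
-72, -90, -108, -126, -144
-18, -18, -18, -18
The third differences are constant at -18.
Work back: -72 + 18 = -54;  -106 + 54 = -52;  -67 + 52 = -15

-15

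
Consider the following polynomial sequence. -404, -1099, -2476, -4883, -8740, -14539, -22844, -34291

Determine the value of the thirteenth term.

First differences: -695  -1377  -2407  -3857  -5799  -8305  -11447
Second differences: -682  -1030  -1450  -1942  -2506  -3142
Third differences: -348  -420  -492  -564  -636
Fourth differences: -72  -72  -72  -72
Constant fourth difference = -72, so extend:
-636 − 72 = -708;  -3142 − 708 = -3850;  -11447 − 3850 = -15297;  -34291 − 15297 = -49588
-708 − 72 = -780;  -3850 − 780 = -4630;  -15297 − 4630 = -19927;  -49588 − 19927 = -69515
-780 − 72 = -852;  -4630 − 852 = -5482;  -19927 − 5482 = -25409;  -69515 − 25409 = -94924
-852 − 72 = -924;  -5482 − 924 = -6406;  -25409 − 6406 = -31815;  -94924 − 31815 = -126739
-924 − 72 = -996;  -6406 − 996 = -7402;  -31815 − 7402 = -39217;  -126739 − 39217 = -165956

-165956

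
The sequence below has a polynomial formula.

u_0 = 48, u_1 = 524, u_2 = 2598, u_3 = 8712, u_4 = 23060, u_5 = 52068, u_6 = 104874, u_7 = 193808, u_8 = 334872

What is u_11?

476, 2074, 6114, 14348, 29008, 52806, 88934, 141064
1598, 4040, 8234, 14660, 23798, 36128, 52130
2442, 4194, 6426, 9138, 12330, 16002
1752, 2232, 2712, 3192, 3672
480, 480, 480, 480
Constant fifth difference = 480, so extend:
3672 + 480 = 4152;  16002 + 4152 = 20154;  52130 + 20154 = 72284;  141064 + 72284 = 213348;  334872 + 213348 = 548220
4152 + 480 = 4632;  20154 + 4632 = 24786;  72284 + 24786 = 97070;  213348 + 97070 = 310418;  548220 + 310418 = 858638
4632 + 480 = 5112;  24786 + 5112 = 29898;  97070 + 29898 = 126968;  310418 + 126968 = 437386;  858638 + 437386 = 1296024

1296024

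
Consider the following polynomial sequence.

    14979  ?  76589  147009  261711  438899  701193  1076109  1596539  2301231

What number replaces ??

Using the last 8 terms:
D1: 70420  114702  177188  262294  374916  520430  704692
D2: 44282  62486  85106  112622  145514  184262
D3: 18204  22620  27516  32892  38748
D4: 4416  4896  5376  5856
D5: 480  480  480
Constant fifth difference = 480.
Extend backward: 4416 − 480 = 3936;  18204 − 3936 = 14268;  44282 − 14268 = 30014;  70420 − 30014 = 40406;  76589 − 40406 = 36183

36183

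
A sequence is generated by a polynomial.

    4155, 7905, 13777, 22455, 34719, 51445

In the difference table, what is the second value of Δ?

5872

First differences: 3750, 5872, 8678, 12264, 16726
Second differences: 2122, 2806, 3586, 4462
Third differences: 684, 780, 876
Fourth differences: 96, 96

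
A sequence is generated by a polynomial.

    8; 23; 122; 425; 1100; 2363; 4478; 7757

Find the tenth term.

19295

D1: 15 , 99 , 303 , 675 , 1263 , 2115 , 3279
D2: 84 , 204 , 372 , 588 , 852 , 1164
D3: 120 , 168 , 216 , 264 , 312
D4: 48 , 48 , 48 , 48
The fourth differences are constant (48).
312 + 48 = 360;  1164 + 360 = 1524;  3279 + 1524 = 4803;  7757 + 4803 = 12560
360 + 48 = 408;  1524 + 408 = 1932;  4803 + 1932 = 6735;  12560 + 6735 = 19295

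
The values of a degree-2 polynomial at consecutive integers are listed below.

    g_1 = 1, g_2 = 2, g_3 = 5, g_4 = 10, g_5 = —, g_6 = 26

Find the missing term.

17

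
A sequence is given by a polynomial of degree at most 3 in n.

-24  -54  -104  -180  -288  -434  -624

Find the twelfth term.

-2444

-30 , -50 , -76 , -108 , -146 , -190
-20 , -26 , -32 , -38 , -44
-6 , -6 , -6 , -6
Third differences constant at -6.
-44 − 6 = -50;  -190 − 50 = -240;  -624 − 240 = -864
-50 − 6 = -56;  -240 − 56 = -296;  -864 − 296 = -1160
-56 − 6 = -62;  -296 − 62 = -358;  -1160 − 358 = -1518
-62 − 6 = -68;  -358 − 68 = -426;  -1518 − 426 = -1944
-68 − 6 = -74;  -426 − 74 = -500;  -1944 − 500 = -2444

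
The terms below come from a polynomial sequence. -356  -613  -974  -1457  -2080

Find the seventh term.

-3818

D1: -257, -361, -483, -623
D2: -104, -122, -140
D3: -18, -18
The third differences are constant (-18).
-140 − 18 = -158;  -623 − 158 = -781;  -2080 − 781 = -2861
-158 − 18 = -176;  -781 − 176 = -957;  -2861 − 957 = -3818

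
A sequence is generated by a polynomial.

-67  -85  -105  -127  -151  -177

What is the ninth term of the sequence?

-267

-18, -20, -22, -24, -26
-2, -2, -2, -2
The second differences are constant (-2).
-26 − 2 = -28;  -177 − 28 = -205
-28 − 2 = -30;  -205 − 30 = -235
-30 − 2 = -32;  -235 − 32 = -267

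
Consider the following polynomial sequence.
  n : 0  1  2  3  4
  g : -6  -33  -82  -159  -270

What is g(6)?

D1: -27, -49, -77, -111
D2: -22, -28, -34
D3: -6, -6
Constant third difference = -6, so extend:
-34 − 6 = -40;  -111 − 40 = -151;  -270 − 151 = -421
-40 − 6 = -46;  -151 − 46 = -197;  -421 − 197 = -618

-618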